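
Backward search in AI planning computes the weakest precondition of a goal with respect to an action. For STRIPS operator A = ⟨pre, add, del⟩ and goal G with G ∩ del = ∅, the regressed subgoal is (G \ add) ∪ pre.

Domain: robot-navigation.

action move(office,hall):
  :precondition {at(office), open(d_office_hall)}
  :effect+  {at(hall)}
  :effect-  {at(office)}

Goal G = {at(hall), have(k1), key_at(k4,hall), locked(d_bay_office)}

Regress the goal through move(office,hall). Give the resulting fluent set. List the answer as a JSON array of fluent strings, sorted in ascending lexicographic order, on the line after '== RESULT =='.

Compute (G \ add) ∪ pre:
  G ∩ del = {}  (empty — regression defined)
  G \ add = {at(hall), have(k1), key_at(k4,hall), locked(d_bay_office)} \ {at(hall)} = {have(k1), key_at(k4,hall), locked(d_bay_office)}
  ∪ pre   = {have(k1), key_at(k4,hall), locked(d_bay_office)} ∪ {at(office), open(d_office_hall)}
          = {at(office), have(k1), key_at(k4,hall), locked(d_bay_office), open(d_office_hall)}

== RESULT ==
["at(office)", "have(k1)", "key_at(k4,hall)", "locked(d_bay_office)", "open(d_office_hall)"]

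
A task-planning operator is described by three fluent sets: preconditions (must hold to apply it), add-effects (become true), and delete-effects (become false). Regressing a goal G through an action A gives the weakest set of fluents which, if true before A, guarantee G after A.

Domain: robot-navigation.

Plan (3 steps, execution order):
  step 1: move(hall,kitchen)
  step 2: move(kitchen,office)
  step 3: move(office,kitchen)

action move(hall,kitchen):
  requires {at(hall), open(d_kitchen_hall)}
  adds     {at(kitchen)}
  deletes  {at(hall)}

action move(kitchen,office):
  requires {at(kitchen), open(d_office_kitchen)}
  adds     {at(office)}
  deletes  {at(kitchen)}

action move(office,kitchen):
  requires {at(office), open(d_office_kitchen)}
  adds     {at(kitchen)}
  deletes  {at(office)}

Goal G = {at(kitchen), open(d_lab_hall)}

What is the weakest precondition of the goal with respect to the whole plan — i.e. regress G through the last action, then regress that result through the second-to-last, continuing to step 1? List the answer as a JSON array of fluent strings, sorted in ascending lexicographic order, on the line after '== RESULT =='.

Work backward from the goal:
  through step 3 (move(office,kitchen)): drop {at(kitchen)}, keep {open(d_lab_hall)}, require {at(office), open(d_office_kitchen)}
    → {at(office), open(d_lab_hall), open(d_office_kitchen)}
  through step 2 (move(kitchen,office)): drop {at(office)}, keep {open(d_lab_hall), open(d_office_kitchen)}, require {at(kitchen), open(d_office_kitchen)}
    → {at(kitchen), open(d_lab_hall), open(d_office_kitchen)}
  through step 1 (move(hall,kitchen)): drop {at(kitchen)}, keep {open(d_lab_hall), open(d_office_kitchen)}, require {at(hall), open(d_kitchen_hall)}
    → {at(hall), open(d_kitchen_hall), open(d_lab_hall), open(d_office_kitchen)}

== RESULT ==
["at(hall)", "open(d_kitchen_hall)", "open(d_lab_hall)", "open(d_office_kitchen)"]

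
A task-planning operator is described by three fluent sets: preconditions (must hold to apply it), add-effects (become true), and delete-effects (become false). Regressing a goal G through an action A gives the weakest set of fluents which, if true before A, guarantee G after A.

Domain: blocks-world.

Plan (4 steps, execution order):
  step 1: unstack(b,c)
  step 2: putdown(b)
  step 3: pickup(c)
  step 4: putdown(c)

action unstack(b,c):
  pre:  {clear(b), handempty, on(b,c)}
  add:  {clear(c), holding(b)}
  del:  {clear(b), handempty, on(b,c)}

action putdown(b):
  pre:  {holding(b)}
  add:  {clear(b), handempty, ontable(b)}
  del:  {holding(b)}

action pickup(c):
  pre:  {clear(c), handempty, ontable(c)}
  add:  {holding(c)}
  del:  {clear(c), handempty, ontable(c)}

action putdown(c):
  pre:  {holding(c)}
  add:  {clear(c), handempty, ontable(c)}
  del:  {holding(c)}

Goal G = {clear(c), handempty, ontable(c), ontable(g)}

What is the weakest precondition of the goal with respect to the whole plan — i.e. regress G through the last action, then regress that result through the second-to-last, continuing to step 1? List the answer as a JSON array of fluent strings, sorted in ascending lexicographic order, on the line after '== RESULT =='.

Regress step by step:
  through step 4 (putdown(c)): drop {clear(c), handempty, ontable(c)}, keep {ontable(g)}, require {holding(c)}
    → {holding(c), ontable(g)}
  through step 3 (pickup(c)): drop {holding(c)}, keep {ontable(g)}, require {clear(c), handempty, ontable(c)}
    → {clear(c), handempty, ontable(c), ontable(g)}
  through step 2 (putdown(b)): drop {handempty}, keep {clear(c), ontable(c), ontable(g)}, require {holding(b)}
    → {clear(c), holding(b), ontable(c), ontable(g)}
  through step 1 (unstack(b,c)): drop {clear(c), holding(b)}, keep {ontable(c), ontable(g)}, require {clear(b), handempty, on(b,c)}
    → {clear(b), handempty, on(b,c), ontable(c), ontable(g)}

== RESULT ==
["clear(b)", "handempty", "on(b,c)", "ontable(c)", "ontable(g)"]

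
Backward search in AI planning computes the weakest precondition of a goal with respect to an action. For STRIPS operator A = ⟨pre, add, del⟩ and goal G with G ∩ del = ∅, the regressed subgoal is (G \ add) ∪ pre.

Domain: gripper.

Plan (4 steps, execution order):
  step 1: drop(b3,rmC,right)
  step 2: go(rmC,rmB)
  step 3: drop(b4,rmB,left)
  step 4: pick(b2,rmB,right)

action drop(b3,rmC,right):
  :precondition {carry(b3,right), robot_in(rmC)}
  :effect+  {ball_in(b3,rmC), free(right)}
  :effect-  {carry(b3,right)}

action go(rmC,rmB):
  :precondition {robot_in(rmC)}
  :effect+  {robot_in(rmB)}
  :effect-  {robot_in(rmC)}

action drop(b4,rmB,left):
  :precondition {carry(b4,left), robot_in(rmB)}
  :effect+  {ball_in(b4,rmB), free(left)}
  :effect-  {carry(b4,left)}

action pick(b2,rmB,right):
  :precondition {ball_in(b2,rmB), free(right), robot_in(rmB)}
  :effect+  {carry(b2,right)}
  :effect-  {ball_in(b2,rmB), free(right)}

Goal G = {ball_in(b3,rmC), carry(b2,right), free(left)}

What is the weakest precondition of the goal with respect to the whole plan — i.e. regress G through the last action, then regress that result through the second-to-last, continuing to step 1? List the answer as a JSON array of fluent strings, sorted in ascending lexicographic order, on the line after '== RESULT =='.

Regress step by step:
  through step 4 (pick(b2,rmB,right)): drop {carry(b2,right)}, keep {ball_in(b3,rmC), free(left)}, require {ball_in(b2,rmB), free(right), robot_in(rmB)}
    → {ball_in(b2,rmB), ball_in(b3,rmC), free(left), free(right), robot_in(rmB)}
  through step 3 (drop(b4,rmB,left)): drop {free(left)}, keep {ball_in(b2,rmB), ball_in(b3,rmC), free(right), robot_in(rmB)}, require {carry(b4,left), robot_in(rmB)}
    → {ball_in(b2,rmB), ball_in(b3,rmC), carry(b4,left), free(right), robot_in(rmB)}
  through step 2 (go(rmC,rmB)): drop {robot_in(rmB)}, keep {ball_in(b2,rmB), ball_in(b3,rmC), carry(b4,left), free(right)}, require {robot_in(rmC)}
    → {ball_in(b2,rmB), ball_in(b3,rmC), carry(b4,left), free(right), robot_in(rmC)}
  through step 1 (drop(b3,rmC,right)): drop {ball_in(b3,rmC), free(right)}, keep {ball_in(b2,rmB), carry(b4,left), robot_in(rmC)}, require {carry(b3,right), robot_in(rmC)}
    → {ball_in(b2,rmB), carry(b3,right), carry(b4,left), robot_in(rmC)}

== RESULT ==
["ball_in(b2,rmB)", "carry(b3,right)", "carry(b4,left)", "robot_in(rmC)"]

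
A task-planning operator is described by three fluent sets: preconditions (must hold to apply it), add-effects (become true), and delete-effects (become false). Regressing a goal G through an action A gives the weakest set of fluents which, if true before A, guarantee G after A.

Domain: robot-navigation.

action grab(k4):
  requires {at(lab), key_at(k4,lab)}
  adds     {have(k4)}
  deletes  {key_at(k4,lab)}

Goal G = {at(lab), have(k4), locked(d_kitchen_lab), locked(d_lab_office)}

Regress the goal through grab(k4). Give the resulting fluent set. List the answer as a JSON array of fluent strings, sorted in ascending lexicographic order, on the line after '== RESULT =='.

Regress:
  G ∩ del = {}  (empty — regression defined)
  G \ add = {at(lab), have(k4), locked(d_kitchen_lab), locked(d_lab_office)} \ {have(k4)} = {at(lab), locked(d_kitchen_lab), locked(d_lab_office)}
  ∪ pre   = {at(lab), locked(d_kitchen_lab), locked(d_lab_office)} ∪ {at(lab), key_at(k4,lab)}
          = {at(lab), key_at(k4,lab), locked(d_kitchen_lab), locked(d_lab_office)}

== RESULT ==
["at(lab)", "key_at(k4,lab)", "locked(d_kitchen_lab)", "locked(d_lab_office)"]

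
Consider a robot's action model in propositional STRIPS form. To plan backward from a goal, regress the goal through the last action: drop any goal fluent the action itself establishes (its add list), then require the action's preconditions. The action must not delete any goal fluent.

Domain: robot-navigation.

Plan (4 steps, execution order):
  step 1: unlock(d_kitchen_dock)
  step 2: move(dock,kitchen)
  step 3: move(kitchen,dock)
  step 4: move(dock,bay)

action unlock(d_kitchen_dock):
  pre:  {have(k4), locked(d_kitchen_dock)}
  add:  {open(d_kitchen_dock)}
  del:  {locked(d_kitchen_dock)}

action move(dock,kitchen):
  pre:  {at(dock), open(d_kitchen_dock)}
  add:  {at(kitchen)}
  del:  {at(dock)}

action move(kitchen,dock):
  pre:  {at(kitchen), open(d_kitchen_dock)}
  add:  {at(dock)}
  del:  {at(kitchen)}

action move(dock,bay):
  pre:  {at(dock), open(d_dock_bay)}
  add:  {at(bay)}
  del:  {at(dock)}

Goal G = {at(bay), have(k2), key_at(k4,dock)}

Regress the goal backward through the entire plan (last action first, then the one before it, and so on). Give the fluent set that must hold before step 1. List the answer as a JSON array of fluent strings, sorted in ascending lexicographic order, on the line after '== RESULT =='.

Work backward from the goal:
  through step 4 (move(dock,bay)): drop {at(bay)}, keep {have(k2), key_at(k4,dock)}, require {at(dock), open(d_dock_bay)}
    → {at(dock), have(k2), key_at(k4,dock), open(d_dock_bay)}
  through step 3 (move(kitchen,dock)): drop {at(dock)}, keep {have(k2), key_at(k4,dock), open(d_dock_bay)}, require {at(kitchen), open(d_kitchen_dock)}
    → {at(kitchen), have(k2), key_at(k4,dock), open(d_dock_bay), open(d_kitchen_dock)}
  through step 2 (move(dock,kitchen)): drop {at(kitchen)}, keep {have(k2), key_at(k4,dock), open(d_dock_bay), open(d_kitchen_dock)}, require {at(dock), open(d_kitchen_dock)}
    → {at(dock), have(k2), key_at(k4,dock), open(d_dock_bay), open(d_kitchen_dock)}
  through step 1 (unlock(d_kitchen_dock)): drop {open(d_kitchen_dock)}, keep {at(dock), have(k2), key_at(k4,dock), open(d_dock_bay)}, require {have(k4), locked(d_kitchen_dock)}
    → {at(dock), have(k2), have(k4), key_at(k4,dock), locked(d_kitchen_dock), open(d_dock_bay)}

== RESULT ==
["at(dock)", "have(k2)", "have(k4)", "key_at(k4,dock)", "locked(d_kitchen_dock)", "open(d_dock_bay)"]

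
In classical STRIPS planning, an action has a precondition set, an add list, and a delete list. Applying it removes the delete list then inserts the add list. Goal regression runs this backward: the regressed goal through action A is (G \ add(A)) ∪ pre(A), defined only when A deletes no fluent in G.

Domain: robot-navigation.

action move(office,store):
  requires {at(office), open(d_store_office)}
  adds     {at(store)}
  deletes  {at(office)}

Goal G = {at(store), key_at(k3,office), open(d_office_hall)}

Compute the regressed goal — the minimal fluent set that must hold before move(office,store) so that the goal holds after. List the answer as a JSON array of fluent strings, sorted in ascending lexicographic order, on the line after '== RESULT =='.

Regress:
  G ∩ del = {}  (empty — regression defined)
  G \ add = {at(store), key_at(k3,office), open(d_office_hall)} \ {at(store)} = {key_at(k3,office), open(d_office_hall)}
  ∪ pre   = {key_at(k3,office), open(d_office_hall)} ∪ {at(office), open(d_store_office)}
          = {at(office), key_at(k3,office), open(d_office_hall), open(d_store_office)}

== RESULT ==
["at(office)", "key_at(k3,office)", "open(d_office_hall)", "open(d_store_office)"]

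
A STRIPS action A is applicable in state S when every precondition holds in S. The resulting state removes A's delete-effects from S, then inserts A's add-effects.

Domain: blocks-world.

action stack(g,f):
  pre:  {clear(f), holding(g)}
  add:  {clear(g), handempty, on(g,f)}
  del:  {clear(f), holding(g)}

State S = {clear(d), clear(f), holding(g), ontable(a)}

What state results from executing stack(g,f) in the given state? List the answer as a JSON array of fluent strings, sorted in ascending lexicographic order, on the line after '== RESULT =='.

Progress:
  pre ⊆ S: {clear(f), holding(g)} ⊆ S  — applicable
  S \ del = {clear(d), ontable(a)}
  ∪ add   = {clear(d), clear(g), handempty, on(g,f), ontable(a)}

== RESULT ==
["clear(d)", "clear(g)", "handempty", "on(g,f)", "ontable(a)"]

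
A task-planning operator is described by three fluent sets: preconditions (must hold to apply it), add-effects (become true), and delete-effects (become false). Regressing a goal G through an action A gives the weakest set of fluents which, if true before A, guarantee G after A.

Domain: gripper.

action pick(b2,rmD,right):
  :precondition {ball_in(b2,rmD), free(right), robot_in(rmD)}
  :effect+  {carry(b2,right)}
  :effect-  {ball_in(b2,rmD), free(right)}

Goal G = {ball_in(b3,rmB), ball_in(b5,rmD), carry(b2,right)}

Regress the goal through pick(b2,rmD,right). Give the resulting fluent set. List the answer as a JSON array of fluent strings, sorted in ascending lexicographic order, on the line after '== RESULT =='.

Regress:
  G ∩ del = {}  (empty — regression defined)
  G \ add = {ball_in(b3,rmB), ball_in(b5,rmD), carry(b2,right)} \ {carry(b2,right)} = {ball_in(b3,rmB), ball_in(b5,rmD)}
  ∪ pre   = {ball_in(b3,rmB), ball_in(b5,rmD)} ∪ {ball_in(b2,rmD), free(right), robot_in(rmD)}
          = {ball_in(b2,rmD), ball_in(b3,rmB), ball_in(b5,rmD), free(right), robot_in(rmD)}

== RESULT ==
["ball_in(b2,rmD)", "ball_in(b3,rmB)", "ball_in(b5,rmD)", "free(right)", "robot_in(rmD)"]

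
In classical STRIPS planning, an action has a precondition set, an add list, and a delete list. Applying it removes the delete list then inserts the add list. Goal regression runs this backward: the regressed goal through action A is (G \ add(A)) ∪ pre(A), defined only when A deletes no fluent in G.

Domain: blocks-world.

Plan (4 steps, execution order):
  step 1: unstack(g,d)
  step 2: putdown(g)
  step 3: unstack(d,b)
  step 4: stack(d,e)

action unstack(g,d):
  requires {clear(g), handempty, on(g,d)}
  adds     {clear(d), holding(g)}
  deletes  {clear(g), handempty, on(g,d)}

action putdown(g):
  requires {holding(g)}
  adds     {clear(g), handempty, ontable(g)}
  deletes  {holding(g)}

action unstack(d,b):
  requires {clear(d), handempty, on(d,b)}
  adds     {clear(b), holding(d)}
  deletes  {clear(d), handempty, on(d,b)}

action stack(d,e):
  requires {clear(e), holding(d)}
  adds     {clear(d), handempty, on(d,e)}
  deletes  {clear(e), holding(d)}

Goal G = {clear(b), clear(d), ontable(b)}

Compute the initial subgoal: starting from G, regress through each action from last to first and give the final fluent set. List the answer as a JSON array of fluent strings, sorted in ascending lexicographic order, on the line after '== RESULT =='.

Regress step by step:
  through step 4 (stack(d,e)): drop {clear(d)}, keep {clear(b), ontable(b)}, require {clear(e), holding(d)}
    → {clear(b), clear(e), holding(d), ontable(b)}
  through step 3 (unstack(d,b)): drop {clear(b), holding(d)}, keep {clear(e), ontable(b)}, require {clear(d), handempty, on(d,b)}
    → {clear(d), clear(e), handempty, on(d,b), ontable(b)}
  through step 2 (putdown(g)): drop {handempty}, keep {clear(d), clear(e), on(d,b), ontable(b)}, require {holding(g)}
    → {clear(d), clear(e), holding(g), on(d,b), ontable(b)}
  through step 1 (unstack(g,d)): drop {clear(d), holding(g)}, keep {clear(e), on(d,b), ontable(b)}, require {clear(g), handempty, on(g,d)}
    → {clear(e), clear(g), handempty, on(d,b), on(g,d), ontable(b)}

== RESULT ==
["clear(e)", "clear(g)", "handempty", "on(d,b)", "on(g,d)", "ontable(b)"]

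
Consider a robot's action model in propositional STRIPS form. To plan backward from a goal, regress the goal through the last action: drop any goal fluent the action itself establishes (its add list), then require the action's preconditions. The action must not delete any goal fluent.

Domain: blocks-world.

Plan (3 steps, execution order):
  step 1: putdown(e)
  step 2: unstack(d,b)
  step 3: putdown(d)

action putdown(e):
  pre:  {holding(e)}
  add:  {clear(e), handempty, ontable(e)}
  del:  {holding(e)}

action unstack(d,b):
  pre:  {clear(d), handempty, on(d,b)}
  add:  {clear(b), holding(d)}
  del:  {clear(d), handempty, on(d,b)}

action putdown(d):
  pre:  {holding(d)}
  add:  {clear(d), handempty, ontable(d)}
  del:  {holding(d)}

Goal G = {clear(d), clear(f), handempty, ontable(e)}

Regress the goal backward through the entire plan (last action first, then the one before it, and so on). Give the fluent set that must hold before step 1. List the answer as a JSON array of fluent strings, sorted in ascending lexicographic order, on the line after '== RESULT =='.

Regress step by step:
  through step 3 (putdown(d)): drop {clear(d), handempty}, keep {clear(f), ontable(e)}, require {holding(d)}
    → {clear(f), holding(d), ontable(e)}
  through step 2 (unstack(d,b)): drop {holding(d)}, keep {clear(f), ontable(e)}, require {clear(d), handempty, on(d,b)}
    → {clear(d), clear(f), handempty, on(d,b), ontable(e)}
  through step 1 (putdown(e)): drop {handempty, ontable(e)}, keep {clear(d), clear(f), on(d,b)}, require {holding(e)}
    → {clear(d), clear(f), holding(e), on(d,b)}

== RESULT ==
["clear(d)", "clear(f)", "holding(e)", "on(d,b)"]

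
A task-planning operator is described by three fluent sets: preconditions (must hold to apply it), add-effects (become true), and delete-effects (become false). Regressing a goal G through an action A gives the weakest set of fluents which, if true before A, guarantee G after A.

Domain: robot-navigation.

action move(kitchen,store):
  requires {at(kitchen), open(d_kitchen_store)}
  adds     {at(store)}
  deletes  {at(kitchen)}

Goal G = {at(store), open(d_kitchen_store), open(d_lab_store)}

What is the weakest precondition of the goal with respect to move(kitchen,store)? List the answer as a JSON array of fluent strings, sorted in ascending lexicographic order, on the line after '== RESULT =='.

Regress:
  G ∩ del = {}  (empty — regression defined)
  G \ add = {at(store), open(d_kitchen_store), open(d_lab_store)} \ {at(store)} = {open(d_kitchen_store), open(d_lab_store)}
  ∪ pre   = {open(d_kitchen_store), open(d_lab_store)} ∪ {at(kitchen), open(d_kitchen_store)}
          = {at(kitchen), open(d_kitchen_store), open(d_lab_store)}

== RESULT ==
["at(kitchen)", "open(d_kitchen_store)", "open(d_lab_store)"]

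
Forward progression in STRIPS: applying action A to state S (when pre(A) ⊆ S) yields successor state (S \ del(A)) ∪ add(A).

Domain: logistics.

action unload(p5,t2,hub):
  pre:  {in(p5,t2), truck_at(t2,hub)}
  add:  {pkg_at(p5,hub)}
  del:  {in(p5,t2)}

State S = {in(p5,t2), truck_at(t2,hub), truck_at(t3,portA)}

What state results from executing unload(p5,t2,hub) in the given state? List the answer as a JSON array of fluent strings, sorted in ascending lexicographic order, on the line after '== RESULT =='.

Progress:
  pre ⊆ S: {in(p5,t2), truck_at(t2,hub)} ⊆ S  — applicable
  S \ del = {truck_at(t2,hub), truck_at(t3,portA)}
  ∪ add   = {pkg_at(p5,hub), truck_at(t2,hub), truck_at(t3,portA)}

== RESULT ==
["pkg_at(p5,hub)", "truck_at(t2,hub)", "truck_at(t3,portA)"]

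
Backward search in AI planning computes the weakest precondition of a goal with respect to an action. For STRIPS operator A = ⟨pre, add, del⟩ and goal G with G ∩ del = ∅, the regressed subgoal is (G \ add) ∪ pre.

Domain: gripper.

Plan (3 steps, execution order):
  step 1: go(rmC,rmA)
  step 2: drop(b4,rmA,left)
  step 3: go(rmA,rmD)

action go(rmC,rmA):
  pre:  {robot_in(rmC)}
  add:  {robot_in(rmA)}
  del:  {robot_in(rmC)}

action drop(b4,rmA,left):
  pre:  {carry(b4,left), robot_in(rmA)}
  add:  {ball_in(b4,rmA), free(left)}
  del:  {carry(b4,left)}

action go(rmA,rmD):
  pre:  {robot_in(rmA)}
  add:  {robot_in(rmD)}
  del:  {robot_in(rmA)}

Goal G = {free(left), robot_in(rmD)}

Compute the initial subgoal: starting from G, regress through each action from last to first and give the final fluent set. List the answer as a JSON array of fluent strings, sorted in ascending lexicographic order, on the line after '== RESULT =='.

Work backward from the goal:
  through step 3 (go(rmA,rmD)): drop {robot_in(rmD)}, keep {free(left)}, require {robot_in(rmA)}
    → {free(left), robot_in(rmA)}
  through step 2 (drop(b4,rmA,left)): drop {free(left)}, keep {robot_in(rmA)}, require {carry(b4,left), robot_in(rmA)}
    → {carry(b4,left), robot_in(rmA)}
  through step 1 (go(rmC,rmA)): drop {robot_in(rmA)}, keep {carry(b4,left)}, require {robot_in(rmC)}
    → {carry(b4,left), robot_in(rmC)}

== RESULT ==
["carry(b4,left)", "robot_in(rmC)"]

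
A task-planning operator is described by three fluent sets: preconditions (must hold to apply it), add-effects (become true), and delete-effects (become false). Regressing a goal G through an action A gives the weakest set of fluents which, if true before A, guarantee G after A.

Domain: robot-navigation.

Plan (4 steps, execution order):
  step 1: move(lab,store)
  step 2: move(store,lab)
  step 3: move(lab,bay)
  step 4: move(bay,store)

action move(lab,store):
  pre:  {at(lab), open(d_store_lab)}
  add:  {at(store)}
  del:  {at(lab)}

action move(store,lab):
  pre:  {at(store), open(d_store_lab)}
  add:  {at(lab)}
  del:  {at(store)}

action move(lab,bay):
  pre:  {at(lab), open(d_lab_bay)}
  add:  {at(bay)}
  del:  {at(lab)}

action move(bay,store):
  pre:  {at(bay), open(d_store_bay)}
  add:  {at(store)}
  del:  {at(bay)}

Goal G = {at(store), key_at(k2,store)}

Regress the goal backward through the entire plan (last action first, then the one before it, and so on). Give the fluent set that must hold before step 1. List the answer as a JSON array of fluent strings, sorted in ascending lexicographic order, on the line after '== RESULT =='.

Regress step by step:
  through step 4 (move(bay,store)): drop {at(store)}, keep {key_at(k2,store)}, require {at(bay), open(d_store_bay)}
    → {at(bay), key_at(k2,store), open(d_store_bay)}
  through step 3 (move(lab,bay)): drop {at(bay)}, keep {key_at(k2,store), open(d_store_bay)}, require {at(lab), open(d_lab_bay)}
    → {at(lab), key_at(k2,store), open(d_lab_bay), open(d_store_bay)}
  through step 2 (move(store,lab)): drop {at(lab)}, keep {key_at(k2,store), open(d_lab_bay), open(d_store_bay)}, require {at(store), open(d_store_lab)}
    → {at(store), key_at(k2,store), open(d_lab_bay), open(d_store_bay), open(d_store_lab)}
  through step 1 (move(lab,store)): drop {at(store)}, keep {key_at(k2,store), open(d_lab_bay), open(d_store_bay), open(d_store_lab)}, require {at(lab), open(d_store_lab)}
    → {at(lab), key_at(k2,store), open(d_lab_bay), open(d_store_bay), open(d_store_lab)}

== RESULT ==
["at(lab)", "key_at(k2,store)", "open(d_lab_bay)", "open(d_store_bay)", "open(d_store_lab)"]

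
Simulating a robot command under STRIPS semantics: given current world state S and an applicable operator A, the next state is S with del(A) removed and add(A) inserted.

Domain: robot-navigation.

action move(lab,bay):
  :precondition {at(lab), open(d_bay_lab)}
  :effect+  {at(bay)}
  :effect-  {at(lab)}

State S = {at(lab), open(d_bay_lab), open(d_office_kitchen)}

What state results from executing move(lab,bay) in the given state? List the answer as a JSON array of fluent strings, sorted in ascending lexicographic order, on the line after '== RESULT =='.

Progress:
  pre ⊆ S: {at(lab), open(d_bay_lab)} ⊆ S  — applicable
  S \ del = {open(d_bay_lab), open(d_office_kitchen)}
  ∪ add   = {at(bay), open(d_bay_lab), open(d_office_kitchen)}

== RESULT ==
["at(bay)", "open(d_bay_lab)", "open(d_office_kitchen)"]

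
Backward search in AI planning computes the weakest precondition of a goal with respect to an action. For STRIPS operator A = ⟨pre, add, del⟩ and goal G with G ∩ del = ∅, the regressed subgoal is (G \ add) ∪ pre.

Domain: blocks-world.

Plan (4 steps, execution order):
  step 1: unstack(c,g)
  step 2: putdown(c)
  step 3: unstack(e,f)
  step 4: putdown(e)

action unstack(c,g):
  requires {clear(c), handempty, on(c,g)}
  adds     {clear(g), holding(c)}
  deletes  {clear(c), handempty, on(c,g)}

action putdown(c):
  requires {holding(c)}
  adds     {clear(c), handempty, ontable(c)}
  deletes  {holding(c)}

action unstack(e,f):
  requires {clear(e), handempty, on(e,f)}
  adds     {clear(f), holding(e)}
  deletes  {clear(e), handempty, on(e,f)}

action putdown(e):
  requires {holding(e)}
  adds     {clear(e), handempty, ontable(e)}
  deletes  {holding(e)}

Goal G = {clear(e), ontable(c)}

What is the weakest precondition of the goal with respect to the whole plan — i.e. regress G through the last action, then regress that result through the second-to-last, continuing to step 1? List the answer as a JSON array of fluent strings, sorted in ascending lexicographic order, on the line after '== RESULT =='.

Work backward from the goal:
  through step 4 (putdown(e)): drop {clear(e)}, keep {ontable(c)}, require {holding(e)}
    → {holding(e), ontable(c)}
  through step 3 (unstack(e,f)): drop {holding(e)}, keep {ontable(c)}, require {clear(e), handempty, on(e,f)}
    → {clear(e), handempty, on(e,f), ontable(c)}
  through step 2 (putdown(c)): drop {handempty, ontable(c)}, keep {clear(e), on(e,f)}, require {holding(c)}
    → {clear(e), holding(c), on(e,f)}
  through step 1 (unstack(c,g)): drop {holding(c)}, keep {clear(e), on(e,f)}, require {clear(c), handempty, on(c,g)}
    → {clear(c), clear(e), handempty, on(c,g), on(e,f)}

== RESULT ==
["clear(c)", "clear(e)", "handempty", "on(c,g)", "on(e,f)"]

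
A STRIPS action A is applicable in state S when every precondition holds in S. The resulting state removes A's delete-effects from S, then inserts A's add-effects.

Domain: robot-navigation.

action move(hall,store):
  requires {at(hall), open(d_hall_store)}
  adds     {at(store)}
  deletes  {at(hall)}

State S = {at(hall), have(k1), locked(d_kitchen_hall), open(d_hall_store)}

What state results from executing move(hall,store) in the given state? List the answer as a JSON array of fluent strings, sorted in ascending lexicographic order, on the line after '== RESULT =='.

Compute (S \ del) ∪ add:
  pre ⊆ S: {at(hall), open(d_hall_store)} ⊆ S  — applicable
  S \ del = {have(k1), locked(d_kitchen_hall), open(d_hall_store)}
  ∪ add   = {at(store), have(k1), locked(d_kitchen_hall), open(d_hall_store)}

== RESULT ==
["at(store)", "have(k1)", "locked(d_kitchen_hall)", "open(d_hall_store)"]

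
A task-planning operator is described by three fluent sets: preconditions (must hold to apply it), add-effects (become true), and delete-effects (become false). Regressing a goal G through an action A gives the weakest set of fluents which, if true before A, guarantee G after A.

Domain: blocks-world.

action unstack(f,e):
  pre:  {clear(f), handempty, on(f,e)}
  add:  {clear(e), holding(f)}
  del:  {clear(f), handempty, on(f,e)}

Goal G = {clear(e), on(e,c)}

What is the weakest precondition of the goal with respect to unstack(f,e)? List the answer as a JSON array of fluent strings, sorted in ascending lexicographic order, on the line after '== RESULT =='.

Compute (G \ add) ∪ pre:
  G ∩ del = {}  (empty — regression defined)
  G \ add = {clear(e), on(e,c)} \ {clear(e), holding(f)} = {on(e,c)}
  ∪ pre   = {on(e,c)} ∪ {clear(f), handempty, on(f,e)}
          = {clear(f), handempty, on(e,c), on(f,e)}

== RESULT ==
["clear(f)", "handempty", "on(e,c)", "on(f,e)"]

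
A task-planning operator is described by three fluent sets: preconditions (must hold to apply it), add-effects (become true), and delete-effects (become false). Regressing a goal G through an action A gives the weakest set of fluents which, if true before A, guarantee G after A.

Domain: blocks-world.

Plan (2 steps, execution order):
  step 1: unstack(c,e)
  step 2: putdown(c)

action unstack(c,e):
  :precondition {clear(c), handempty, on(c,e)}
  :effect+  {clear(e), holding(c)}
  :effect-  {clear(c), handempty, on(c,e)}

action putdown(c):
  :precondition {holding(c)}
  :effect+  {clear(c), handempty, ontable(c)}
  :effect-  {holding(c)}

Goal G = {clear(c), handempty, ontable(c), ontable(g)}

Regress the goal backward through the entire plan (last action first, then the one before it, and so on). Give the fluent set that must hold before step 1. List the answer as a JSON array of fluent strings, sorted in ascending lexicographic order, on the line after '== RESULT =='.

Regress step by step:
  through step 2 (putdown(c)): drop {clear(c), handempty, ontable(c)}, keep {ontable(g)}, require {holding(c)}
    → {holding(c), ontable(g)}
  through step 1 (unstack(c,e)): drop {holding(c)}, keep {ontable(g)}, require {clear(c), handempty, on(c,e)}
    → {clear(c), handempty, on(c,e), ontable(g)}

== RESULT ==
["clear(c)", "handempty", "on(c,e)", "ontable(g)"]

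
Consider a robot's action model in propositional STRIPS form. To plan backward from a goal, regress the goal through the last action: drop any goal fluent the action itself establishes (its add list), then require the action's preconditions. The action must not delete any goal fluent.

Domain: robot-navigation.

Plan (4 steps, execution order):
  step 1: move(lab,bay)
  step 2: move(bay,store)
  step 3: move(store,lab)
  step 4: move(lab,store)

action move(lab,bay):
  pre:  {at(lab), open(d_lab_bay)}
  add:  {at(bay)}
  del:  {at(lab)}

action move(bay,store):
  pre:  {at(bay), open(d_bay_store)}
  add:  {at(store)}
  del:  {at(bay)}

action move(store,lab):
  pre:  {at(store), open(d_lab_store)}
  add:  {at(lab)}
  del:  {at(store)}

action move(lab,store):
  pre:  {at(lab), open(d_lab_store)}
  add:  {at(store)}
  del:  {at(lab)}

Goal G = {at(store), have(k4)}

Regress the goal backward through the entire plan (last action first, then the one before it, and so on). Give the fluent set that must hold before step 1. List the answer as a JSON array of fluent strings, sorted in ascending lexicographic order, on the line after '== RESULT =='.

Work backward from the goal:
  through step 4 (move(lab,store)): drop {at(store)}, keep {have(k4)}, require {at(lab), open(d_lab_store)}
    → {at(lab), have(k4), open(d_lab_store)}
  through step 3 (move(store,lab)): drop {at(lab)}, keep {have(k4), open(d_lab_store)}, require {at(store), open(d_lab_store)}
    → {at(store), have(k4), open(d_lab_store)}
  through step 2 (move(bay,store)): drop {at(store)}, keep {have(k4), open(d_lab_store)}, require {at(bay), open(d_bay_store)}
    → {at(bay), have(k4), open(d_bay_store), open(d_lab_store)}
  through step 1 (move(lab,bay)): drop {at(bay)}, keep {have(k4), open(d_bay_store), open(d_lab_store)}, require {at(lab), open(d_lab_bay)}
    → {at(lab), have(k4), open(d_bay_store), open(d_lab_bay), open(d_lab_store)}

== RESULT ==
["at(lab)", "have(k4)", "open(d_bay_store)", "open(d_lab_bay)", "open(d_lab_store)"]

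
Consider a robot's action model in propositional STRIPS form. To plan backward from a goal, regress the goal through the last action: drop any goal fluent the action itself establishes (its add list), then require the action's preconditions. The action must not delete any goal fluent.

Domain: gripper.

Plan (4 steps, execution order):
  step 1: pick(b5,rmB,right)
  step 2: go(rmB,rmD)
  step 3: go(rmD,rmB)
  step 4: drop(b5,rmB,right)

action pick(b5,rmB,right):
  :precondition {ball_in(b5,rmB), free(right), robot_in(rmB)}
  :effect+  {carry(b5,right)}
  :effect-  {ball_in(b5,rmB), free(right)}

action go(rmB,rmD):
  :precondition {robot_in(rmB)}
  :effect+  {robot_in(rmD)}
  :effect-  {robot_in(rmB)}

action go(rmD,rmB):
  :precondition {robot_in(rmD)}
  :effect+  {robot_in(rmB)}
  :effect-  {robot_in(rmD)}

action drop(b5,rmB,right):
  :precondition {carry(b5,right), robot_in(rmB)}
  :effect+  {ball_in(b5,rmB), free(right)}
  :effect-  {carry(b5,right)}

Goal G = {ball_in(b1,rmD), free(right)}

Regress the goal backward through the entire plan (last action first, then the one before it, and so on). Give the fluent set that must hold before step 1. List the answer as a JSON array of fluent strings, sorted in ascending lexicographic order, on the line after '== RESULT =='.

Work backward from the goal:
  through step 4 (drop(b5,rmB,right)): drop {free(right)}, keep {ball_in(b1,rmD)}, require {carry(b5,right), robot_in(rmB)}
    → {ball_in(b1,rmD), carry(b5,right), robot_in(rmB)}
  through step 3 (go(rmD,rmB)): drop {robot_in(rmB)}, keep {ball_in(b1,rmD), carry(b5,right)}, require {robot_in(rmD)}
    → {ball_in(b1,rmD), carry(b5,right), robot_in(rmD)}
  through step 2 (go(rmB,rmD)): drop {robot_in(rmD)}, keep {ball_in(b1,rmD), carry(b5,right)}, require {robot_in(rmB)}
    → {ball_in(b1,rmD), carry(b5,right), robot_in(rmB)}
  through step 1 (pick(b5,rmB,right)): drop {carry(b5,right)}, keep {ball_in(b1,rmD), robot_in(rmB)}, require {ball_in(b5,rmB), free(right), robot_in(rmB)}
    → {ball_in(b1,rmD), ball_in(b5,rmB), free(right), robot_in(rmB)}

== RESULT ==
["ball_in(b1,rmD)", "ball_in(b5,rmB)", "free(right)", "robot_in(rmB)"]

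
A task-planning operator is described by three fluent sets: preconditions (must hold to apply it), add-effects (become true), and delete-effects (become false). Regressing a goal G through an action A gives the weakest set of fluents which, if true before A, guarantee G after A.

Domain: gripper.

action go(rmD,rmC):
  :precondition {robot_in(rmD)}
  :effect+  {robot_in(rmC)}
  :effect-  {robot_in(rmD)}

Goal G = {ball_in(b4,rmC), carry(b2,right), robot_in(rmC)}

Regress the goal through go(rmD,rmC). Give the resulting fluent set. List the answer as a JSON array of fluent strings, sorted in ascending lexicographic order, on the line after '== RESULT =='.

Compute (G \ add) ∪ pre:
  G ∩ del = {}  (empty — regression defined)
  G \ add = {ball_in(b4,rmC), carry(b2,right), robot_in(rmC)} \ {robot_in(rmC)} = {ball_in(b4,rmC), carry(b2,right)}
  ∪ pre   = {ball_in(b4,rmC), carry(b2,right)} ∪ {robot_in(rmD)}
          = {ball_in(b4,rmC), carry(b2,right), robot_in(rmD)}

== RESULT ==
["ball_in(b4,rmC)", "carry(b2,right)", "robot_in(rmD)"]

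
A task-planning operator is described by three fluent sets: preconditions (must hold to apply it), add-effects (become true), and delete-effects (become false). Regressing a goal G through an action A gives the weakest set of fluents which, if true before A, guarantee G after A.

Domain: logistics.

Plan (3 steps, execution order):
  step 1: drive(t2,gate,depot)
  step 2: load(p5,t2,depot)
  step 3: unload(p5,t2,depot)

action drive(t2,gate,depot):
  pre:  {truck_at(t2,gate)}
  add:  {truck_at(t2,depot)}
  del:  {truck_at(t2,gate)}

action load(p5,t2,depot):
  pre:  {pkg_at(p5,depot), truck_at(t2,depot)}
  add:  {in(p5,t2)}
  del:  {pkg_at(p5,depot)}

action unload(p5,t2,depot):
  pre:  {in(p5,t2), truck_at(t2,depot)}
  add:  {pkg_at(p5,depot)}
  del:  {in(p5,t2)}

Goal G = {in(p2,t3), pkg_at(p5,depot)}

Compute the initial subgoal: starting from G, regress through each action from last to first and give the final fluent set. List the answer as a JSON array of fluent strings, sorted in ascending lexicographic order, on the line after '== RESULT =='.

Regress step by step:
  through step 3 (unload(p5,t2,depot)): drop {pkg_at(p5,depot)}, keep {in(p2,t3)}, require {in(p5,t2), truck_at(t2,depot)}
    → {in(p2,t3), in(p5,t2), truck_at(t2,depot)}
  through step 2 (load(p5,t2,depot)): drop {in(p5,t2)}, keep {in(p2,t3), truck_at(t2,depot)}, require {pkg_at(p5,depot), truck_at(t2,depot)}
    → {in(p2,t3), pkg_at(p5,depot), truck_at(t2,depot)}
  through step 1 (drive(t2,gate,depot)): drop {truck_at(t2,depot)}, keep {in(p2,t3), pkg_at(p5,depot)}, require {truck_at(t2,gate)}
    → {in(p2,t3), pkg_at(p5,depot), truck_at(t2,gate)}

== RESULT ==
["in(p2,t3)", "pkg_at(p5,depot)", "truck_at(t2,gate)"]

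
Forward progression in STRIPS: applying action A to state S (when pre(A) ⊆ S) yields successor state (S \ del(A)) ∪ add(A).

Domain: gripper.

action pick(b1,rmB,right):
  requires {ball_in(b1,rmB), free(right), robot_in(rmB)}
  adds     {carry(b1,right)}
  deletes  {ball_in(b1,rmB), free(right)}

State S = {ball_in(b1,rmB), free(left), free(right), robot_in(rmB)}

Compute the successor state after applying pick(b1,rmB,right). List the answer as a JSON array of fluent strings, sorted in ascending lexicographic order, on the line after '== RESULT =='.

Compute (S \ del) ∪ add:
  pre ⊆ S: {ball_in(b1,rmB), free(right), robot_in(rmB)} ⊆ S  — applicable
  S \ del = {free(left), robot_in(rmB)}
  ∪ add   = {carry(b1,right), free(left), robot_in(rmB)}

== RESULT ==
["carry(b1,right)", "free(left)", "robot_in(rmB)"]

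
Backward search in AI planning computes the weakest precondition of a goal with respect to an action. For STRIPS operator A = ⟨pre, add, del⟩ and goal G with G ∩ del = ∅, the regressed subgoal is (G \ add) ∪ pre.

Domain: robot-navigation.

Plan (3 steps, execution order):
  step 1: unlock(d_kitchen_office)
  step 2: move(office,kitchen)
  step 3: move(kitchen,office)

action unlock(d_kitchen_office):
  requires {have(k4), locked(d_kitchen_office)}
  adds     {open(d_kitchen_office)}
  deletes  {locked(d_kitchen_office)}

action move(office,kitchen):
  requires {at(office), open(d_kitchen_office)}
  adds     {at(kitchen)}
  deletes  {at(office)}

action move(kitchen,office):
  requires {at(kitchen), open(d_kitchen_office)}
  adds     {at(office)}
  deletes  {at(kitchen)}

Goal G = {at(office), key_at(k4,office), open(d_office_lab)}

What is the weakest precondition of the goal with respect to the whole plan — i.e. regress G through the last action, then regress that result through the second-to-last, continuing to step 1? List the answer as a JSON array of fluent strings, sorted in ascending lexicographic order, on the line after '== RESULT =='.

Regress step by step:
  through step 3 (move(kitchen,office)): drop {at(office)}, keep {key_at(k4,office), open(d_office_lab)}, require {at(kitchen), open(d_kitchen_office)}
    → {at(kitchen), key_at(k4,office), open(d_kitchen_office), open(d_office_lab)}
  through step 2 (move(office,kitchen)): drop {at(kitchen)}, keep {key_at(k4,office), open(d_kitchen_office), open(d_office_lab)}, require {at(office), open(d_kitchen_office)}
    → {at(office), key_at(k4,office), open(d_kitchen_office), open(d_office_lab)}
  through step 1 (unlock(d_kitchen_office)): drop {open(d_kitchen_office)}, keep {at(office), key_at(k4,office), open(d_office_lab)}, require {have(k4), locked(d_kitchen_office)}
    → {at(office), have(k4), key_at(k4,office), locked(d_kitchen_office), open(d_office_lab)}

== RESULT ==
["at(office)", "have(k4)", "key_at(k4,office)", "locked(d_kitchen_office)", "open(d_office_lab)"]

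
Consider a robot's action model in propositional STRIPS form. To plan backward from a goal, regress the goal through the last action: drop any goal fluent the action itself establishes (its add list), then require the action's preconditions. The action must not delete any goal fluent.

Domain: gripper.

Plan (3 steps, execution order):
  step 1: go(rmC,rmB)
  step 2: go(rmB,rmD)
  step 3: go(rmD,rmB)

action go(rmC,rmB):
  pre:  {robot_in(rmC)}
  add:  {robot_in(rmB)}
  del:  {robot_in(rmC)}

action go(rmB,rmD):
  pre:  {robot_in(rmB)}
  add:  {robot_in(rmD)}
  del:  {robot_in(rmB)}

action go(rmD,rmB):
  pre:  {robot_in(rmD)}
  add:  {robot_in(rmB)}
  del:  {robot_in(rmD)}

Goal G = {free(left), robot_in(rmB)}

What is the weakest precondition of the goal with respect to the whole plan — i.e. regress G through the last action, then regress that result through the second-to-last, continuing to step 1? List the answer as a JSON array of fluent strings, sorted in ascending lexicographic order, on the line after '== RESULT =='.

Regress step by step:
  through step 3 (go(rmD,rmB)): drop {robot_in(rmB)}, keep {free(left)}, require {robot_in(rmD)}
    → {free(left), robot_in(rmD)}
  through step 2 (go(rmB,rmD)): drop {robot_in(rmD)}, keep {free(left)}, require {robot_in(rmB)}
    → {free(left), robot_in(rmB)}
  through step 1 (go(rmC,rmB)): drop {robot_in(rmB)}, keep {free(left)}, require {robot_in(rmC)}
    → {free(left), robot_in(rmC)}

== RESULT ==
["free(left)", "robot_in(rmC)"]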